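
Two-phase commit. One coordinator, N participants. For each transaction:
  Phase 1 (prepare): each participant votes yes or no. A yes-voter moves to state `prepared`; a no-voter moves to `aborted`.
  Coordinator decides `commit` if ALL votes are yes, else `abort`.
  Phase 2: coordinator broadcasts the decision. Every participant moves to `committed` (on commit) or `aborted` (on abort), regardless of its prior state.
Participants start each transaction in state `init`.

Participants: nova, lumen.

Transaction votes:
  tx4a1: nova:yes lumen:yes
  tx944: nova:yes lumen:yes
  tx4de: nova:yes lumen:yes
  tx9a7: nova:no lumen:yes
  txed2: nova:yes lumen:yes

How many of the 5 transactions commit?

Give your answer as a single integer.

tx4a1: all yes -> commit (commits=1)
tx944: all yes -> commit (commits=2)
tx4de: all yes -> commit (commits=3)
tx9a7: no from nova -> abort (commits=3)
txed2: all yes -> commit (commits=4)

Answer: 4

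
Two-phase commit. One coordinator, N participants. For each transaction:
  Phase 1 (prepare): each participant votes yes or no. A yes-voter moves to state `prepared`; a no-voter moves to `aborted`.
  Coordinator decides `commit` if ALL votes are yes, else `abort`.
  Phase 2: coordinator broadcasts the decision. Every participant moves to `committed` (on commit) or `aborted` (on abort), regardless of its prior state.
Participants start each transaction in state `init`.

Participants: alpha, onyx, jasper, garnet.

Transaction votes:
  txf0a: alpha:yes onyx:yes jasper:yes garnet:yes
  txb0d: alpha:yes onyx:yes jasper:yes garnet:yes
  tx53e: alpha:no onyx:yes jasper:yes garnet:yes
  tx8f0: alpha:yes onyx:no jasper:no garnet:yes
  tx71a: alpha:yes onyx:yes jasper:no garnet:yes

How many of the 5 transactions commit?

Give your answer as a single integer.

txf0a: all yes -> commit (commits=1)
txb0d: all yes -> commit (commits=2)
tx53e: no from alpha -> abort (commits=2)
tx8f0: no from onyx, jasper -> abort (commits=2)
tx71a: no from jasper -> abort (commits=2)

Answer: 2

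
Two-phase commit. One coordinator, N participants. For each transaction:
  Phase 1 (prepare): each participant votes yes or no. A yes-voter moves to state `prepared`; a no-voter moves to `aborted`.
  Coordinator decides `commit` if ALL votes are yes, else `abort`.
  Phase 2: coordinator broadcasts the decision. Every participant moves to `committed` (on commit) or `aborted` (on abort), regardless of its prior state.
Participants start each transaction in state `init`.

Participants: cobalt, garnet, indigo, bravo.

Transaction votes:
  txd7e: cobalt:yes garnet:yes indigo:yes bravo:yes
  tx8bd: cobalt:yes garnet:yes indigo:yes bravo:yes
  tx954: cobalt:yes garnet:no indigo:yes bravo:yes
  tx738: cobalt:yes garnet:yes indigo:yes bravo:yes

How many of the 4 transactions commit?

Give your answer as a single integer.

txd7e: all yes -> commit (commits=1)
tx8bd: all yes -> commit (commits=2)
tx954: no from garnet -> abort (commits=2)
tx738: all yes -> commit (commits=3)

Answer: 3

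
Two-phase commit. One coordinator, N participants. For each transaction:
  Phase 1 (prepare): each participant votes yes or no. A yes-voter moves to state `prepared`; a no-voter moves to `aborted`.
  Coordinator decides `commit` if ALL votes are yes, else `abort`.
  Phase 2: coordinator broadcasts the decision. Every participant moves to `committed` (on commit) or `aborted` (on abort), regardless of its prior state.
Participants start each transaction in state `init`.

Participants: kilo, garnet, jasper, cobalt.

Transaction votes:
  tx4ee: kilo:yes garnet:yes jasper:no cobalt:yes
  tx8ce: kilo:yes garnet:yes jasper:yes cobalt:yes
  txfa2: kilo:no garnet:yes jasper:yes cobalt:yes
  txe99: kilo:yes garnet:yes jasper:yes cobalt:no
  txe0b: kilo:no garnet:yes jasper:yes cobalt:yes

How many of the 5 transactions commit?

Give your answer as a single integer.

Answer: 1

Derivation:
tx4ee: no from jasper -> abort (commits=0)
tx8ce: all yes -> commit (commits=1)
txfa2: no from kilo -> abort (commits=1)
txe99: no from cobalt -> abort (commits=1)
txe0b: no from kilo -> abort (commits=1)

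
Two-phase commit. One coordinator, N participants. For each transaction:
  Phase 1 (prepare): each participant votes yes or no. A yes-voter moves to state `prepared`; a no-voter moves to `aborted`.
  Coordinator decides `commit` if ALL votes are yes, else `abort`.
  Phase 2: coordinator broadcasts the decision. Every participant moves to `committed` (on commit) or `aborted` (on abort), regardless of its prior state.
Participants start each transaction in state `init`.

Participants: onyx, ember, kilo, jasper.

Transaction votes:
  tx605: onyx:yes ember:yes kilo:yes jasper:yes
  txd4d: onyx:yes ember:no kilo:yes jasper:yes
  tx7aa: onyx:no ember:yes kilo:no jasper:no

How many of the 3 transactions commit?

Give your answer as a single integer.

tx605: all yes -> commit (commits=1)
txd4d: no from ember -> abort (commits=1)
tx7aa: no from onyx, kilo, jasper -> abort (commits=1)

Answer: 1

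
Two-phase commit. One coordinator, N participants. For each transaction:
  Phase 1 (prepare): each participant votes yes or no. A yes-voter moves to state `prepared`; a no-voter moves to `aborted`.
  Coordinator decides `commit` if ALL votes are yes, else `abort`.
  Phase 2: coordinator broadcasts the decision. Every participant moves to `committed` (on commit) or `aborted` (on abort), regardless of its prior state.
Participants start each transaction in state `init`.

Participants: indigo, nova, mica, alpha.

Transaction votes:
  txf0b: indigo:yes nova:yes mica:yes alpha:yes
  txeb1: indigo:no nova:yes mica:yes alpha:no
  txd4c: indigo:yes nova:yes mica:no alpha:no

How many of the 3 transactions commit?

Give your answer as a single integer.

txf0b: all yes -> commit (commits=1)
txeb1: no from indigo, alpha -> abort (commits=1)
txd4c: no from mica, alpha -> abort (commits=1)

Answer: 1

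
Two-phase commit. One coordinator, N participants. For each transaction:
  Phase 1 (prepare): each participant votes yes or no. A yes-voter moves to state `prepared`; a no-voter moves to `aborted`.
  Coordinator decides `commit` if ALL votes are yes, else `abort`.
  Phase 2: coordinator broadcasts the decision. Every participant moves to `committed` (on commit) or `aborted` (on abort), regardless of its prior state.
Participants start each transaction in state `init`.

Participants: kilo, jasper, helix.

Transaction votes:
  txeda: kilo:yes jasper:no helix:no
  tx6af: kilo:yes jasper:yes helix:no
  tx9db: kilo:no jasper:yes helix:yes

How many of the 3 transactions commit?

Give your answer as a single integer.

txeda: no from jasper, helix -> abort (commits=0)
tx6af: no from helix -> abort (commits=0)
tx9db: no from kilo -> abort (commits=0)

Answer: 0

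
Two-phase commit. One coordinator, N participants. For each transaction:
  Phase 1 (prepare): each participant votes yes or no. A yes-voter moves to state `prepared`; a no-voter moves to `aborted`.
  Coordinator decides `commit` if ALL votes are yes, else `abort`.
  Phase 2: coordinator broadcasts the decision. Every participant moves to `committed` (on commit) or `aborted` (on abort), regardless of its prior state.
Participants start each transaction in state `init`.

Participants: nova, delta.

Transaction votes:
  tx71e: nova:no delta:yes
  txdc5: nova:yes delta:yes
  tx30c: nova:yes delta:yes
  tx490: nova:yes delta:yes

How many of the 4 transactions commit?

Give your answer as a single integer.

Answer: 3

Derivation:
tx71e: no from nova -> abort (commits=0)
txdc5: all yes -> commit (commits=1)
tx30c: all yes -> commit (commits=2)
tx490: all yes -> commit (commits=3)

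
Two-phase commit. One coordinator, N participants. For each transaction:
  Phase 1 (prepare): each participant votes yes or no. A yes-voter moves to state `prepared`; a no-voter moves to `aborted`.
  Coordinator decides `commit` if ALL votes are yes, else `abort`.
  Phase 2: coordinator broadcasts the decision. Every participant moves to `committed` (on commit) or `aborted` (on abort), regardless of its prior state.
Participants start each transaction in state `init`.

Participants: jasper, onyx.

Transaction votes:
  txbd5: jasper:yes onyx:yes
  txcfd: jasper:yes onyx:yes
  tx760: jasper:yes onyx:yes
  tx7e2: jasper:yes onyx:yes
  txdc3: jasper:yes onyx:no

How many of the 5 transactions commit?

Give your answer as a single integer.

txbd5: all yes -> commit (commits=1)
txcfd: all yes -> commit (commits=2)
tx760: all yes -> commit (commits=3)
tx7e2: all yes -> commit (commits=4)
txdc3: no from onyx -> abort (commits=4)

Answer: 4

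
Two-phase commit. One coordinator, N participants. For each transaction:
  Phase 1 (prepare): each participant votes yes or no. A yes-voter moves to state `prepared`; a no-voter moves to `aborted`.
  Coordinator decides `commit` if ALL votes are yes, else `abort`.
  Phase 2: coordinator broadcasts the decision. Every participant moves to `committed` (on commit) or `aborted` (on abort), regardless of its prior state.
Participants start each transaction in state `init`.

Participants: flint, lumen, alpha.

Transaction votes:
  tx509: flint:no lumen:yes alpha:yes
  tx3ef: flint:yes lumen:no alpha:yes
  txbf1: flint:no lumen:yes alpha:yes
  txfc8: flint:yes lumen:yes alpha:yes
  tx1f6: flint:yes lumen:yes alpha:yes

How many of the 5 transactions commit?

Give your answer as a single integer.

tx509: no from flint -> abort (commits=0)
tx3ef: no from lumen -> abort (commits=0)
txbf1: no from flint -> abort (commits=0)
txfc8: all yes -> commit (commits=1)
tx1f6: all yes -> commit (commits=2)

Answer: 2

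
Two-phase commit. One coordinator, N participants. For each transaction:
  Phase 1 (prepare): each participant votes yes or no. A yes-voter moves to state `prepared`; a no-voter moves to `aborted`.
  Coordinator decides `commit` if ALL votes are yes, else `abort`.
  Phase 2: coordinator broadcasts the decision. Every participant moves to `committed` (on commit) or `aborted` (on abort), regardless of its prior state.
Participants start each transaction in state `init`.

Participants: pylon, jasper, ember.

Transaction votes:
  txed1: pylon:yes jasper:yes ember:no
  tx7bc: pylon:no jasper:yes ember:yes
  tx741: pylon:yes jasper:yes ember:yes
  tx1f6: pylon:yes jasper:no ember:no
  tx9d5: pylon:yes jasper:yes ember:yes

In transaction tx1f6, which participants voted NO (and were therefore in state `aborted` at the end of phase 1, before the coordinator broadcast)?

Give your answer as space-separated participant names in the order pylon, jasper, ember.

Answer: jasper ember

Derivation:
Txn tx1f6 phase 1: pylon yes -> prepared; jasper no -> aborted; ember no -> aborted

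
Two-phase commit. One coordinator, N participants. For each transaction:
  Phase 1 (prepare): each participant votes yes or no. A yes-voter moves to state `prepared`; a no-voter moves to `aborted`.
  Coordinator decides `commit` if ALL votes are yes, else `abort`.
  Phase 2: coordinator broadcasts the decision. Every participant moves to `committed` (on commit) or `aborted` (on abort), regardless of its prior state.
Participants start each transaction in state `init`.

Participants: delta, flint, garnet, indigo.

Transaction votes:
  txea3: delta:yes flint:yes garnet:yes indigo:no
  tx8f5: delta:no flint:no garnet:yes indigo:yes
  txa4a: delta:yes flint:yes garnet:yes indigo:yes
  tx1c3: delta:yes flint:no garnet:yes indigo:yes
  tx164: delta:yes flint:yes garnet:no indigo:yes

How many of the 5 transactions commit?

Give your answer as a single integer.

txea3: no from indigo -> abort (commits=0)
tx8f5: no from delta, flint -> abort (commits=0)
txa4a: all yes -> commit (commits=1)
tx1c3: no from flint -> abort (commits=1)
tx164: no from garnet -> abort (commits=1)

Answer: 1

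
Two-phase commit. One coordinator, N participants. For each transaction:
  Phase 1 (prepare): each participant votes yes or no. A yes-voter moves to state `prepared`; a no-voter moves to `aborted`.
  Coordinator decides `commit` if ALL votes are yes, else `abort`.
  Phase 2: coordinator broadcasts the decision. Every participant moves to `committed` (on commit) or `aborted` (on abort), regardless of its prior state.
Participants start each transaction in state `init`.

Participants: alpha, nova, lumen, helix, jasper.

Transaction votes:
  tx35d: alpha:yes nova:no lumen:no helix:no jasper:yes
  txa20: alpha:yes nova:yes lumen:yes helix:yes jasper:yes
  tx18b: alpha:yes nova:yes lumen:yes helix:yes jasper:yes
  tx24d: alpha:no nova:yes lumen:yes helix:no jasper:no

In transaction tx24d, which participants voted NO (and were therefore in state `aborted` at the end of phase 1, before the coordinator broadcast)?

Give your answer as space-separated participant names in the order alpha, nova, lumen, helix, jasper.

Txn tx24d phase 1: alpha no -> aborted; nova yes -> prepared; lumen yes -> prepared; helix no -> aborted; jasper no -> aborted

Answer: alpha helix jasper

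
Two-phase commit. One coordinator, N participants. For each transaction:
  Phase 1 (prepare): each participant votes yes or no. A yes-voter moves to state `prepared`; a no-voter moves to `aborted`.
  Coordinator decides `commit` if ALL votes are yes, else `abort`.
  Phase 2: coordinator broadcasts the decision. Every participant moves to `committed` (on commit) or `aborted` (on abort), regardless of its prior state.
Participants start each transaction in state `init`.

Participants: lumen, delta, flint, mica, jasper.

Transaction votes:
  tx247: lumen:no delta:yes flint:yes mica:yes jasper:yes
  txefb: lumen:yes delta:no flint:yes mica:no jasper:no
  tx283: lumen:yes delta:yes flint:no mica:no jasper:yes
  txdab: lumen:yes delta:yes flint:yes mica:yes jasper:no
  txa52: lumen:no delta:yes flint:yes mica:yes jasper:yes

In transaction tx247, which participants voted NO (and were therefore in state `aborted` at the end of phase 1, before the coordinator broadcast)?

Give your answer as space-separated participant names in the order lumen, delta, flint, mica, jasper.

Answer: lumen

Derivation:
Txn tx247 phase 1: lumen no -> aborted; delta yes -> prepared; flint yes -> prepared; mica yes -> prepared; jasper yes -> prepared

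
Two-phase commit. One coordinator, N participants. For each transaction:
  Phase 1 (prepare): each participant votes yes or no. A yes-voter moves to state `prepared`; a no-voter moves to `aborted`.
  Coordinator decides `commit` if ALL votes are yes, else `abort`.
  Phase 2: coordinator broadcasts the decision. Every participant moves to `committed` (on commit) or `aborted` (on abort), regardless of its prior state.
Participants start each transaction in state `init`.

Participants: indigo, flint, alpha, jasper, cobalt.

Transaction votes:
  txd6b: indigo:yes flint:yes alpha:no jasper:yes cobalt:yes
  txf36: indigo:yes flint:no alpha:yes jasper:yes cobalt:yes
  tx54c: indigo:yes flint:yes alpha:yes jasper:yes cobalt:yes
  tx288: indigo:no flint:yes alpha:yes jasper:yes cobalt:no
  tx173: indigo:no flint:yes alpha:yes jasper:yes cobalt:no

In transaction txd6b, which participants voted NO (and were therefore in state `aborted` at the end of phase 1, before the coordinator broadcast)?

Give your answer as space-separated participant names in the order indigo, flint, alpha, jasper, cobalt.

Txn txd6b phase 1: indigo yes -> prepared; flint yes -> prepared; alpha no -> aborted; jasper yes -> prepared; cobalt yes -> prepared

Answer: alpha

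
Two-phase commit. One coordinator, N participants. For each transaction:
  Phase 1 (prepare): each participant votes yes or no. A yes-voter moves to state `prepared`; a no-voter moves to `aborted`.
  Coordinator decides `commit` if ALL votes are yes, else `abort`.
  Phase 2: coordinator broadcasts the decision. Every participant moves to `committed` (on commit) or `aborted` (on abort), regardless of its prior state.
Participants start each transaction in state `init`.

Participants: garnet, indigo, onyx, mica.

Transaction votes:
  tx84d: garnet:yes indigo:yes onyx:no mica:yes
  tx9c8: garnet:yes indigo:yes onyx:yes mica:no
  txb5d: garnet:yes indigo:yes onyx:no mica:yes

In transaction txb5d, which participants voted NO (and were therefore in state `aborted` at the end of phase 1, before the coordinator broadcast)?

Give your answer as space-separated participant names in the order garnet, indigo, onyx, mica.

Txn txb5d phase 1: garnet yes -> prepared; indigo yes -> prepared; onyx no -> aborted; mica yes -> prepared

Answer: onyx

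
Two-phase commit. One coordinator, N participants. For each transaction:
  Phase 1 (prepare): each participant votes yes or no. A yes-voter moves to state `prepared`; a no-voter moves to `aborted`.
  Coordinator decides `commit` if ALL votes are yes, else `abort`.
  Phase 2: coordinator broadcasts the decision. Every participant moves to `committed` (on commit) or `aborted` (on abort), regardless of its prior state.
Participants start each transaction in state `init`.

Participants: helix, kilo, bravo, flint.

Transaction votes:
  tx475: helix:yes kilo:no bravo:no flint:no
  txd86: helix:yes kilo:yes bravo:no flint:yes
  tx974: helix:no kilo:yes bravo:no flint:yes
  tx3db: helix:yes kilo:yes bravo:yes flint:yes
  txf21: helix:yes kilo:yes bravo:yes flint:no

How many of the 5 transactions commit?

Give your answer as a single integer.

tx475: no from kilo, bravo, flint -> abort (commits=0)
txd86: no from bravo -> abort (commits=0)
tx974: no from helix, bravo -> abort (commits=0)
tx3db: all yes -> commit (commits=1)
txf21: no from flint -> abort (commits=1)

Answer: 1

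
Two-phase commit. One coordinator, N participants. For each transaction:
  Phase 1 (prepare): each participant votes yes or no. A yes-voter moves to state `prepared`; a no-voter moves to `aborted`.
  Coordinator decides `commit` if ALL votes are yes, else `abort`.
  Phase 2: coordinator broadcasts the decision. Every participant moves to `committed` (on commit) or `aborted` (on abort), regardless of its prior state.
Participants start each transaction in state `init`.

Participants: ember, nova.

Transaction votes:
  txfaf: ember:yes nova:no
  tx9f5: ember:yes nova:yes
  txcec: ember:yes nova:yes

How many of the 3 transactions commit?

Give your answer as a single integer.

txfaf: no from nova -> abort (commits=0)
tx9f5: all yes -> commit (commits=1)
txcec: all yes -> commit (commits=2)

Answer: 2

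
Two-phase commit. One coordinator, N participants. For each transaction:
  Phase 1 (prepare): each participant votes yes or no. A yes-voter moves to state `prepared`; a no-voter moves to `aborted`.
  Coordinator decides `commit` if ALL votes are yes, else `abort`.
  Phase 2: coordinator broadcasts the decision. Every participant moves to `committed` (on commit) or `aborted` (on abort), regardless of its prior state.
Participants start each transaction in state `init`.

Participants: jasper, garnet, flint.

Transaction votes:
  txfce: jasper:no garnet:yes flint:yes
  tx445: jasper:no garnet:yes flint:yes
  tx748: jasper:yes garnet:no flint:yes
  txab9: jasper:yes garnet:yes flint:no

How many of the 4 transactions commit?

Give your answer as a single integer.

Answer: 0

Derivation:
txfce: no from jasper -> abort (commits=0)
tx445: no from jasper -> abort (commits=0)
tx748: no from garnet -> abort (commits=0)
txab9: no from flint -> abort (commits=0)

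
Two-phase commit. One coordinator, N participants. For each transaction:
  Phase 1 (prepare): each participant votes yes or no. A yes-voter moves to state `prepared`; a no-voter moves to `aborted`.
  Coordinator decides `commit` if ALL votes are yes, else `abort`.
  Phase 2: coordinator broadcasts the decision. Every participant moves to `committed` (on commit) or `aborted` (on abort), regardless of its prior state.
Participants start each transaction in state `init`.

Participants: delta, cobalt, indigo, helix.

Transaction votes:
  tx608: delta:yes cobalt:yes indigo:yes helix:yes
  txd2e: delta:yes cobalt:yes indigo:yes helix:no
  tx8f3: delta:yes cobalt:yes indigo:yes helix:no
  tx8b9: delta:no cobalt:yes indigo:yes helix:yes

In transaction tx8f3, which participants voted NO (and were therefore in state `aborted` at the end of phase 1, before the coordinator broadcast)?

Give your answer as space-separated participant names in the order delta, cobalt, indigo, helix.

Txn tx8f3 phase 1: delta yes -> prepared; cobalt yes -> prepared; indigo yes -> prepared; helix no -> aborted

Answer: helix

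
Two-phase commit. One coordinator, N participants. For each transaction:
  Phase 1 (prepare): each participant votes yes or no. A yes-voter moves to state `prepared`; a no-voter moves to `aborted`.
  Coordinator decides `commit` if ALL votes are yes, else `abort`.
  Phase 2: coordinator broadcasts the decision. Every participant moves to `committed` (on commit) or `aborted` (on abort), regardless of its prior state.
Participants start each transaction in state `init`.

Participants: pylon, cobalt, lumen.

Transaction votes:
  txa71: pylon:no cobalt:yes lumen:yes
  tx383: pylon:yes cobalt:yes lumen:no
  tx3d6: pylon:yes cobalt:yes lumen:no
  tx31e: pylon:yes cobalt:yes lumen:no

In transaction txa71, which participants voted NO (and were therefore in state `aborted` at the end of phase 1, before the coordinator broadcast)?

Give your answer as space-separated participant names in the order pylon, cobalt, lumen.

Txn txa71 phase 1: pylon no -> aborted; cobalt yes -> prepared; lumen yes -> prepared

Answer: pylon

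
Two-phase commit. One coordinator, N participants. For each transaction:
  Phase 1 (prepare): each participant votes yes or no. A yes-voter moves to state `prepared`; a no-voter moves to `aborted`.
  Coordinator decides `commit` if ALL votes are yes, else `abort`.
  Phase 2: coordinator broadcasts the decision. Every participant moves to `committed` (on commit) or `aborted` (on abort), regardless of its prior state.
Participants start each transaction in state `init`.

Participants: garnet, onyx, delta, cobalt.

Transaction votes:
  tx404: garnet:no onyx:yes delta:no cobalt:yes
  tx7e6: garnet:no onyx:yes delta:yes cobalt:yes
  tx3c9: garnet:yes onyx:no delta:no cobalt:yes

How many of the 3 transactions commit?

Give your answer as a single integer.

Answer: 0

Derivation:
tx404: no from garnet, delta -> abort (commits=0)
tx7e6: no from garnet -> abort (commits=0)
tx3c9: no from onyx, delta -> abort (commits=0)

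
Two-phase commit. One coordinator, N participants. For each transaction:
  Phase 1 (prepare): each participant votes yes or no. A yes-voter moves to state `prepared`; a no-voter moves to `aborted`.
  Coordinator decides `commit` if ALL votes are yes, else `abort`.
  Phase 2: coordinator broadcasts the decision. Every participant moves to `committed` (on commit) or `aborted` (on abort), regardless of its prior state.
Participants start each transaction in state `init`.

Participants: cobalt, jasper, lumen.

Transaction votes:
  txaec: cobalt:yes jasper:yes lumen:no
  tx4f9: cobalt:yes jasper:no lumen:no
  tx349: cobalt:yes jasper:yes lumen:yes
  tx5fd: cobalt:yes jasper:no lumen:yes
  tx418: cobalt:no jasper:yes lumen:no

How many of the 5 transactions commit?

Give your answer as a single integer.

Answer: 1

Derivation:
txaec: no from lumen -> abort (commits=0)
tx4f9: no from jasper, lumen -> abort (commits=0)
tx349: all yes -> commit (commits=1)
tx5fd: no from jasper -> abort (commits=1)
tx418: no from cobalt, lumen -> abort (commits=1)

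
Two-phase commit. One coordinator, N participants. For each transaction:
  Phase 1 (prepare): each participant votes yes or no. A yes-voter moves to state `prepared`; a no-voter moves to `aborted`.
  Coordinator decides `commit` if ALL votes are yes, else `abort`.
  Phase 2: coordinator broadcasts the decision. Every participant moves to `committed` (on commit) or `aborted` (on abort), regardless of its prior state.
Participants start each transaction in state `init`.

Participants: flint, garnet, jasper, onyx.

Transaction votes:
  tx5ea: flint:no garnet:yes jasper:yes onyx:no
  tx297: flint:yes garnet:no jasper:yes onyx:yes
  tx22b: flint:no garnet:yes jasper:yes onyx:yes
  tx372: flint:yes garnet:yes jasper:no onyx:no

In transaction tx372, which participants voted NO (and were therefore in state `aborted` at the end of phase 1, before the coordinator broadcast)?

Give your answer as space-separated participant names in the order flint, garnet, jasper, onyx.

Answer: jasper onyx

Derivation:
Txn tx372 phase 1: flint yes -> prepared; garnet yes -> prepared; jasper no -> aborted; onyx no -> aborted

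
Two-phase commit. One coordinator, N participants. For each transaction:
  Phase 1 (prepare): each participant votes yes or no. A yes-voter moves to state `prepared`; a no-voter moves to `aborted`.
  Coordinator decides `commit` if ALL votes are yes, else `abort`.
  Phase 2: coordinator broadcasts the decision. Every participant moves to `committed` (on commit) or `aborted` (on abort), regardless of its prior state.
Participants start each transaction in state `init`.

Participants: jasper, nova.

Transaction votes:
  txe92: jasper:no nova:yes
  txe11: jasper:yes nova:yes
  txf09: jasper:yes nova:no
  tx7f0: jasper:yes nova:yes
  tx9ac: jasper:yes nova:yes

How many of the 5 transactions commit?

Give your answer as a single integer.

Answer: 3

Derivation:
txe92: no from jasper -> abort (commits=0)
txe11: all yes -> commit (commits=1)
txf09: no from nova -> abort (commits=1)
tx7f0: all yes -> commit (commits=2)
tx9ac: all yes -> commit (commits=3)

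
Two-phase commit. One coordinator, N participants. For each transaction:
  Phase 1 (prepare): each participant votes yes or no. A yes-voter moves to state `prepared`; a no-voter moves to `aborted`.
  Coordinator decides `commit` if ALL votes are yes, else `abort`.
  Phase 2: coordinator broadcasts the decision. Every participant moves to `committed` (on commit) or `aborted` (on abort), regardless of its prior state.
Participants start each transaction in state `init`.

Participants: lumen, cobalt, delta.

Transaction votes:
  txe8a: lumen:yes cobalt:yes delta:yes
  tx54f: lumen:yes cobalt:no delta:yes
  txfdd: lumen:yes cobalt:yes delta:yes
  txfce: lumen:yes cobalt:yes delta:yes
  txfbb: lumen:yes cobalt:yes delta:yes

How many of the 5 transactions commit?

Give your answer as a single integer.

txe8a: all yes -> commit (commits=1)
tx54f: no from cobalt -> abort (commits=1)
txfdd: all yes -> commit (commits=2)
txfce: all yes -> commit (commits=3)
txfbb: all yes -> commit (commits=4)

Answer: 4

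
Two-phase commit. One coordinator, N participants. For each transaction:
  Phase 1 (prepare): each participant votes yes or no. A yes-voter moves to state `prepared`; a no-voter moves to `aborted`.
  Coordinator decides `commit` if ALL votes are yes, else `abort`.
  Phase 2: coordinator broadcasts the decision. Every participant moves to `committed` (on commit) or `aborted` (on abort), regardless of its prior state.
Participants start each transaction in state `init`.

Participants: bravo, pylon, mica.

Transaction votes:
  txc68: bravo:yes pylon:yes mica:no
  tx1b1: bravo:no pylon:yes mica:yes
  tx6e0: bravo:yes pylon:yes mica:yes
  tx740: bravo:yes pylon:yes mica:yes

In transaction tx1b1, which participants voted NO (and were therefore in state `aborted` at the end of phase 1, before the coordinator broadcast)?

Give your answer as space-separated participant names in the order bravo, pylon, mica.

Txn tx1b1 phase 1: bravo no -> aborted; pylon yes -> prepared; mica yes -> prepared

Answer: bravo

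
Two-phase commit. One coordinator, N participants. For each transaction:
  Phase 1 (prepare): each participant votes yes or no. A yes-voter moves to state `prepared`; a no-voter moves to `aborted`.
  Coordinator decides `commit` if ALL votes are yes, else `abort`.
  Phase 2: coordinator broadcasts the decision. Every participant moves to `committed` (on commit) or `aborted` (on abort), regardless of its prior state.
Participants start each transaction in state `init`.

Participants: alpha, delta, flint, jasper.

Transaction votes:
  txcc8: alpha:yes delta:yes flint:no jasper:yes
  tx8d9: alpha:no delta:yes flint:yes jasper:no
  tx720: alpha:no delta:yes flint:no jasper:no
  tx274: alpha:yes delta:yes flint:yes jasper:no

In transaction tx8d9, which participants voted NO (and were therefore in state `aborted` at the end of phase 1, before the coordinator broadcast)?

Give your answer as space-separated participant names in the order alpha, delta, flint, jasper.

Txn tx8d9 phase 1: alpha no -> aborted; delta yes -> prepared; flint yes -> prepared; jasper no -> aborted

Answer: alpha jasper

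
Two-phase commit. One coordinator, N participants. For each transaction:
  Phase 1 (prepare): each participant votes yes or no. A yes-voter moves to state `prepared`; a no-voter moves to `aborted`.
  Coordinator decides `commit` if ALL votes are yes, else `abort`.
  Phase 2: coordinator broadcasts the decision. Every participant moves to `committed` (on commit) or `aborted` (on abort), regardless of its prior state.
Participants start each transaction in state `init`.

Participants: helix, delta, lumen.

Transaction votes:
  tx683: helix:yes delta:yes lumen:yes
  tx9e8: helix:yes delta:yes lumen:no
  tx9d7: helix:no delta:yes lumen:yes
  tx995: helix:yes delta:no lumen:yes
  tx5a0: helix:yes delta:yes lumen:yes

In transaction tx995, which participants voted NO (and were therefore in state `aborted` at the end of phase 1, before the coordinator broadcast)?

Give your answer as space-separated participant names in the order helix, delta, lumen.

Txn tx995 phase 1: helix yes -> prepared; delta no -> aborted; lumen yes -> prepared

Answer: delta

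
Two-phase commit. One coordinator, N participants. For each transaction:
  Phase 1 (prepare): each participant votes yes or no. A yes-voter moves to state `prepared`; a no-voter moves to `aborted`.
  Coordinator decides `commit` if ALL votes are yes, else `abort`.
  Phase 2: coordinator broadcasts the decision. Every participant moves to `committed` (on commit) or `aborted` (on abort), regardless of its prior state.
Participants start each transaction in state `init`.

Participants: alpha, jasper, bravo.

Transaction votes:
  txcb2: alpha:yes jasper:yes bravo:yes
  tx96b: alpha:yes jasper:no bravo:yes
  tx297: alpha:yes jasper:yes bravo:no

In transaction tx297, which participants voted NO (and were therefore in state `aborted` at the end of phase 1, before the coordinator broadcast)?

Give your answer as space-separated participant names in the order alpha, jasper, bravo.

Answer: bravo

Derivation:
Txn tx297 phase 1: alpha yes -> prepared; jasper yes -> prepared; bravo no -> aborted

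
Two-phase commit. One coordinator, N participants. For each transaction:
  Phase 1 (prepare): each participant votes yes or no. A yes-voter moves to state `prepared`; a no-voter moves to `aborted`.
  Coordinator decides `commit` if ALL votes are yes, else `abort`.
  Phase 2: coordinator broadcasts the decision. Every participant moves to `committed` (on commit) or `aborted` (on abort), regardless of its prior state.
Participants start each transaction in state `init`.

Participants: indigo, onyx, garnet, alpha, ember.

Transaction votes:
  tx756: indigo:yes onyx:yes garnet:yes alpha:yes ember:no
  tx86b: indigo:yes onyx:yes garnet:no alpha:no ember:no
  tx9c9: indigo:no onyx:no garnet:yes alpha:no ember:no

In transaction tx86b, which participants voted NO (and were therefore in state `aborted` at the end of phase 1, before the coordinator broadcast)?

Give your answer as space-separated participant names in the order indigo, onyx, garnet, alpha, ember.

Txn tx86b phase 1: indigo yes -> prepared; onyx yes -> prepared; garnet no -> aborted; alpha no -> aborted; ember no -> aborted

Answer: garnet alpha ember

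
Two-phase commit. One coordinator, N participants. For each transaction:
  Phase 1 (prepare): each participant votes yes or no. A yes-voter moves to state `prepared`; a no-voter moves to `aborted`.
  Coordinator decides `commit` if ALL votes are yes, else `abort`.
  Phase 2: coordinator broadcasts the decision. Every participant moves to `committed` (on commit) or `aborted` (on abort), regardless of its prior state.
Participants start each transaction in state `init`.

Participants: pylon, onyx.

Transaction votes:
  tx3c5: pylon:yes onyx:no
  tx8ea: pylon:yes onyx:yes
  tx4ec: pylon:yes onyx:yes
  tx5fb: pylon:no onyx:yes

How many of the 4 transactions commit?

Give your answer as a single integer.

Answer: 2

Derivation:
tx3c5: no from onyx -> abort (commits=0)
tx8ea: all yes -> commit (commits=1)
tx4ec: all yes -> commit (commits=2)
tx5fb: no from pylon -> abort (commits=2)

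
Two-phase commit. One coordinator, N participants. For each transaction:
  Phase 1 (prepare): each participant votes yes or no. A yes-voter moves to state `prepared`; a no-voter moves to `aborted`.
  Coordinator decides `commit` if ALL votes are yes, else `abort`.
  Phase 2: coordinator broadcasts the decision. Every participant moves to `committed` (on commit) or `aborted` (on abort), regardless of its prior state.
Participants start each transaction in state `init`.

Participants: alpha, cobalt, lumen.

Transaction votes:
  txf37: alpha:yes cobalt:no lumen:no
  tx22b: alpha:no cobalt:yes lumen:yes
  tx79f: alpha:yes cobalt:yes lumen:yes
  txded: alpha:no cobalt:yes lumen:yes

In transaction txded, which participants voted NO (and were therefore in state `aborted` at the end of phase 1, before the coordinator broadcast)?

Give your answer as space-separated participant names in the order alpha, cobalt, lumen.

Answer: alpha

Derivation:
Txn txded phase 1: alpha no -> aborted; cobalt yes -> prepared; lumen yes -> prepared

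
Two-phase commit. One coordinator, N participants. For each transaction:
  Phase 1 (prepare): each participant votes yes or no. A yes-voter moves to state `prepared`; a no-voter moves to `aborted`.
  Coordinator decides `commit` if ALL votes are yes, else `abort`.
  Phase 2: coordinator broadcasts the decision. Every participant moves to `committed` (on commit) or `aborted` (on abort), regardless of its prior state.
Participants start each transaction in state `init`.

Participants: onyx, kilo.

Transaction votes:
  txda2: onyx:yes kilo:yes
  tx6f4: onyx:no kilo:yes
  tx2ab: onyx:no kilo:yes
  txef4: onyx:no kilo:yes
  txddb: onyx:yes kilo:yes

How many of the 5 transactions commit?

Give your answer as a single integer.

Answer: 2

Derivation:
txda2: all yes -> commit (commits=1)
tx6f4: no from onyx -> abort (commits=1)
tx2ab: no from onyx -> abort (commits=1)
txef4: no from onyx -> abort (commits=1)
txddb: all yes -> commit (commits=2)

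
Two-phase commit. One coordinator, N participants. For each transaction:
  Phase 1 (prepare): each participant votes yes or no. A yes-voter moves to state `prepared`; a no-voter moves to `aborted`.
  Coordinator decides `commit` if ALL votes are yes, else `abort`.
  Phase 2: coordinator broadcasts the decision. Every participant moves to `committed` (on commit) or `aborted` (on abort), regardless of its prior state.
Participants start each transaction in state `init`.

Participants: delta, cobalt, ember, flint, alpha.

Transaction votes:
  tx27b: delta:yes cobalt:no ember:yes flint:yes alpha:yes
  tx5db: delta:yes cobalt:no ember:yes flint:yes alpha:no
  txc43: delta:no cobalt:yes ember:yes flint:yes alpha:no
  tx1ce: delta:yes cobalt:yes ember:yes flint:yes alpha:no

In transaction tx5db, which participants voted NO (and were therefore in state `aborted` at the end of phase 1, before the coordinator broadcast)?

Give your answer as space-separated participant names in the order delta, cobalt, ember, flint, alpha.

Txn tx5db phase 1: delta yes -> prepared; cobalt no -> aborted; ember yes -> prepared; flint yes -> prepared; alpha no -> aborted

Answer: cobalt alpha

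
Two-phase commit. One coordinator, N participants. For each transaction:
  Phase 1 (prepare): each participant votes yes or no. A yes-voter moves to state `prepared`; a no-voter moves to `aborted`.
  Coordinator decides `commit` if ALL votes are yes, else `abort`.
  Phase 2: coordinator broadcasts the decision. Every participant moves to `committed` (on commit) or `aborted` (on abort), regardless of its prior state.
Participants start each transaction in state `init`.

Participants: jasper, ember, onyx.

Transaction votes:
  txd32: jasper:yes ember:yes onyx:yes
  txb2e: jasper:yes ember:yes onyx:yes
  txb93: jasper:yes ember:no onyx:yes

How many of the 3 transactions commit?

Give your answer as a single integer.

txd32: all yes -> commit (commits=1)
txb2e: all yes -> commit (commits=2)
txb93: no from ember -> abort (commits=2)

Answer: 2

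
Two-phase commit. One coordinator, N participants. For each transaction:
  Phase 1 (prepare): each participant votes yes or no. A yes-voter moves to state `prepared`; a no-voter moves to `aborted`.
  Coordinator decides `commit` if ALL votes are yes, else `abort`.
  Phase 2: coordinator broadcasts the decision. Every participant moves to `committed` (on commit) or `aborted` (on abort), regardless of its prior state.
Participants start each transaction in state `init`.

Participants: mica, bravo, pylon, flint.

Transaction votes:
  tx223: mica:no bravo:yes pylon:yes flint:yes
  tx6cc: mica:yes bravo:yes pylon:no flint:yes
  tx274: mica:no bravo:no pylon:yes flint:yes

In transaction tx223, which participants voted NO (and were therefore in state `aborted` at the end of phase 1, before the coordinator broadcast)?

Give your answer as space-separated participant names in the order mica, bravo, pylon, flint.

Txn tx223 phase 1: mica no -> aborted; bravo yes -> prepared; pylon yes -> prepared; flint yes -> prepared

Answer: mica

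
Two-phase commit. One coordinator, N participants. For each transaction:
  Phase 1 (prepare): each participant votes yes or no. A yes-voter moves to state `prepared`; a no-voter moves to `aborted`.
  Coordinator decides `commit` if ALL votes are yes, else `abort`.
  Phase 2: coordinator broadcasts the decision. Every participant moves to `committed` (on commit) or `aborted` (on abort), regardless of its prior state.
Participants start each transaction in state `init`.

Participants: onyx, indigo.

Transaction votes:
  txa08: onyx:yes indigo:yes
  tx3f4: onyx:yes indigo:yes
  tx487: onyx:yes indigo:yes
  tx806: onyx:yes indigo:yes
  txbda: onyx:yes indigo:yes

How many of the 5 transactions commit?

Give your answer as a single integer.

Answer: 5

Derivation:
txa08: all yes -> commit (commits=1)
tx3f4: all yes -> commit (commits=2)
tx487: all yes -> commit (commits=3)
tx806: all yes -> commit (commits=4)
txbda: all yes -> commit (commits=5)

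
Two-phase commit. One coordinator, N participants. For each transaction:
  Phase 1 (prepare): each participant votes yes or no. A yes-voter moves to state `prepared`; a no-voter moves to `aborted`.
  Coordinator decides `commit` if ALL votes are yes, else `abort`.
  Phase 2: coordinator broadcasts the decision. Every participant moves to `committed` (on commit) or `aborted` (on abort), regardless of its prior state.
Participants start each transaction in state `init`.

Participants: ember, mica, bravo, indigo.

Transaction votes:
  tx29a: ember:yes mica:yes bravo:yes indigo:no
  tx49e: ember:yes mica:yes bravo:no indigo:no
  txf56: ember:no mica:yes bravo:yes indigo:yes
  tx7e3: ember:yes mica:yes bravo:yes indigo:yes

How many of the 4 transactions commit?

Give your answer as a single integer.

Answer: 1

Derivation:
tx29a: no from indigo -> abort (commits=0)
tx49e: no from bravo, indigo -> abort (commits=0)
txf56: no from ember -> abort (commits=0)
tx7e3: all yes -> commit (commits=1)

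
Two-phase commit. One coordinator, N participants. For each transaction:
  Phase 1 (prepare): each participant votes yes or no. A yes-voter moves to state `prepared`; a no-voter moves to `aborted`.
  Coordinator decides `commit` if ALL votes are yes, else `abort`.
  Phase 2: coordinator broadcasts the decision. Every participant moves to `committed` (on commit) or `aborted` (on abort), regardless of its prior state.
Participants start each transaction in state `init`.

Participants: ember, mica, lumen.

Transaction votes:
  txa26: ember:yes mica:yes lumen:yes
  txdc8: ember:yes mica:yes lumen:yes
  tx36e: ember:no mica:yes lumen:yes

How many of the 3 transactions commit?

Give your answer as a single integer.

Answer: 2

Derivation:
txa26: all yes -> commit (commits=1)
txdc8: all yes -> commit (commits=2)
tx36e: no from ember -> abort (commits=2)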